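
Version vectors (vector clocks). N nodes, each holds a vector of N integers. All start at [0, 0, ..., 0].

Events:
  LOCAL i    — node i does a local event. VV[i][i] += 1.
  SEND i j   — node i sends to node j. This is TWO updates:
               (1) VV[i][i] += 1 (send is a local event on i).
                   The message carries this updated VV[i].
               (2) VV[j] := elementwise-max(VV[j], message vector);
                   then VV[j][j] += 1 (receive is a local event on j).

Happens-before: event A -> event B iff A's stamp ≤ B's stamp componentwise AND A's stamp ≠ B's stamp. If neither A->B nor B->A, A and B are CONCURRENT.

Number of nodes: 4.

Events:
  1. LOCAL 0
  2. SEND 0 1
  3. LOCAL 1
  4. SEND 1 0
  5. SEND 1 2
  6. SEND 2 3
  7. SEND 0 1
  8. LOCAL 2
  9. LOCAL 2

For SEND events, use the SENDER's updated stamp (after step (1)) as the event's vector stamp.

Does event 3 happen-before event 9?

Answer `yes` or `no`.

Answer: yes

Derivation:
Initial: VV[0]=[0, 0, 0, 0]
Initial: VV[1]=[0, 0, 0, 0]
Initial: VV[2]=[0, 0, 0, 0]
Initial: VV[3]=[0, 0, 0, 0]
Event 1: LOCAL 0: VV[0][0]++ -> VV[0]=[1, 0, 0, 0]
Event 2: SEND 0->1: VV[0][0]++ -> VV[0]=[2, 0, 0, 0], msg_vec=[2, 0, 0, 0]; VV[1]=max(VV[1],msg_vec) then VV[1][1]++ -> VV[1]=[2, 1, 0, 0]
Event 3: LOCAL 1: VV[1][1]++ -> VV[1]=[2, 2, 0, 0]
Event 4: SEND 1->0: VV[1][1]++ -> VV[1]=[2, 3, 0, 0], msg_vec=[2, 3, 0, 0]; VV[0]=max(VV[0],msg_vec) then VV[0][0]++ -> VV[0]=[3, 3, 0, 0]
Event 5: SEND 1->2: VV[1][1]++ -> VV[1]=[2, 4, 0, 0], msg_vec=[2, 4, 0, 0]; VV[2]=max(VV[2],msg_vec) then VV[2][2]++ -> VV[2]=[2, 4, 1, 0]
Event 6: SEND 2->3: VV[2][2]++ -> VV[2]=[2, 4, 2, 0], msg_vec=[2, 4, 2, 0]; VV[3]=max(VV[3],msg_vec) then VV[3][3]++ -> VV[3]=[2, 4, 2, 1]
Event 7: SEND 0->1: VV[0][0]++ -> VV[0]=[4, 3, 0, 0], msg_vec=[4, 3, 0, 0]; VV[1]=max(VV[1],msg_vec) then VV[1][1]++ -> VV[1]=[4, 5, 0, 0]
Event 8: LOCAL 2: VV[2][2]++ -> VV[2]=[2, 4, 3, 0]
Event 9: LOCAL 2: VV[2][2]++ -> VV[2]=[2, 4, 4, 0]
Event 3 stamp: [2, 2, 0, 0]
Event 9 stamp: [2, 4, 4, 0]
[2, 2, 0, 0] <= [2, 4, 4, 0]? True. Equal? False. Happens-before: True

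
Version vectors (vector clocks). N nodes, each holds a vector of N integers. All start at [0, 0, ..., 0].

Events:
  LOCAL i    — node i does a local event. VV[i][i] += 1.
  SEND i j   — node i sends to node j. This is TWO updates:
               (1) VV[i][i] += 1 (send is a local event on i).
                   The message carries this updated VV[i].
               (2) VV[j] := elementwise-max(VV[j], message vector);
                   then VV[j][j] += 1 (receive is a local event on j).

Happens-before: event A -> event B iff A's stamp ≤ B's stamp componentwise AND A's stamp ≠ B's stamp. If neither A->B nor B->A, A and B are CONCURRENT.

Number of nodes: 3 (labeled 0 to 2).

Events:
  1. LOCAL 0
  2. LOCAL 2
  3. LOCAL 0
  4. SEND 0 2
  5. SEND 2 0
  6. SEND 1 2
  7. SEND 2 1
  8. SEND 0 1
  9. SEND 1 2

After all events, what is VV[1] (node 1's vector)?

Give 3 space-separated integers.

Initial: VV[0]=[0, 0, 0]
Initial: VV[1]=[0, 0, 0]
Initial: VV[2]=[0, 0, 0]
Event 1: LOCAL 0: VV[0][0]++ -> VV[0]=[1, 0, 0]
Event 2: LOCAL 2: VV[2][2]++ -> VV[2]=[0, 0, 1]
Event 3: LOCAL 0: VV[0][0]++ -> VV[0]=[2, 0, 0]
Event 4: SEND 0->2: VV[0][0]++ -> VV[0]=[3, 0, 0], msg_vec=[3, 0, 0]; VV[2]=max(VV[2],msg_vec) then VV[2][2]++ -> VV[2]=[3, 0, 2]
Event 5: SEND 2->0: VV[2][2]++ -> VV[2]=[3, 0, 3], msg_vec=[3, 0, 3]; VV[0]=max(VV[0],msg_vec) then VV[0][0]++ -> VV[0]=[4, 0, 3]
Event 6: SEND 1->2: VV[1][1]++ -> VV[1]=[0, 1, 0], msg_vec=[0, 1, 0]; VV[2]=max(VV[2],msg_vec) then VV[2][2]++ -> VV[2]=[3, 1, 4]
Event 7: SEND 2->1: VV[2][2]++ -> VV[2]=[3, 1, 5], msg_vec=[3, 1, 5]; VV[1]=max(VV[1],msg_vec) then VV[1][1]++ -> VV[1]=[3, 2, 5]
Event 8: SEND 0->1: VV[0][0]++ -> VV[0]=[5, 0, 3], msg_vec=[5, 0, 3]; VV[1]=max(VV[1],msg_vec) then VV[1][1]++ -> VV[1]=[5, 3, 5]
Event 9: SEND 1->2: VV[1][1]++ -> VV[1]=[5, 4, 5], msg_vec=[5, 4, 5]; VV[2]=max(VV[2],msg_vec) then VV[2][2]++ -> VV[2]=[5, 4, 6]
Final vectors: VV[0]=[5, 0, 3]; VV[1]=[5, 4, 5]; VV[2]=[5, 4, 6]

Answer: 5 4 5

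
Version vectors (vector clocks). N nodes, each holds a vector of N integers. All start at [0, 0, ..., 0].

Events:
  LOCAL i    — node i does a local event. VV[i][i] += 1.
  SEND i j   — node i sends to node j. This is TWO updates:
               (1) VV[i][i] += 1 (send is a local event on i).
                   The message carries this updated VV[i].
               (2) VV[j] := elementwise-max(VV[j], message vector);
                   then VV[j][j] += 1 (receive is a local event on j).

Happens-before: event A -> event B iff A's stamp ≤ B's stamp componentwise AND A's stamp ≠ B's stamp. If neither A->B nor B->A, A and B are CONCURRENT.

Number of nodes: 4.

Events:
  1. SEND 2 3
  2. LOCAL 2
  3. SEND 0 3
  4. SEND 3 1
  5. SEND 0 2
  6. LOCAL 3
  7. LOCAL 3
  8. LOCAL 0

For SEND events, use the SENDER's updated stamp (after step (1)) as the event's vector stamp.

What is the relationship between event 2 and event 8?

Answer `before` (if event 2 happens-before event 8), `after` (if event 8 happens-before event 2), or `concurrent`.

Answer: concurrent

Derivation:
Initial: VV[0]=[0, 0, 0, 0]
Initial: VV[1]=[0, 0, 0, 0]
Initial: VV[2]=[0, 0, 0, 0]
Initial: VV[3]=[0, 0, 0, 0]
Event 1: SEND 2->3: VV[2][2]++ -> VV[2]=[0, 0, 1, 0], msg_vec=[0, 0, 1, 0]; VV[3]=max(VV[3],msg_vec) then VV[3][3]++ -> VV[3]=[0, 0, 1, 1]
Event 2: LOCAL 2: VV[2][2]++ -> VV[2]=[0, 0, 2, 0]
Event 3: SEND 0->3: VV[0][0]++ -> VV[0]=[1, 0, 0, 0], msg_vec=[1, 0, 0, 0]; VV[3]=max(VV[3],msg_vec) then VV[3][3]++ -> VV[3]=[1, 0, 1, 2]
Event 4: SEND 3->1: VV[3][3]++ -> VV[3]=[1, 0, 1, 3], msg_vec=[1, 0, 1, 3]; VV[1]=max(VV[1],msg_vec) then VV[1][1]++ -> VV[1]=[1, 1, 1, 3]
Event 5: SEND 0->2: VV[0][0]++ -> VV[0]=[2, 0, 0, 0], msg_vec=[2, 0, 0, 0]; VV[2]=max(VV[2],msg_vec) then VV[2][2]++ -> VV[2]=[2, 0, 3, 0]
Event 6: LOCAL 3: VV[3][3]++ -> VV[3]=[1, 0, 1, 4]
Event 7: LOCAL 3: VV[3][3]++ -> VV[3]=[1, 0, 1, 5]
Event 8: LOCAL 0: VV[0][0]++ -> VV[0]=[3, 0, 0, 0]
Event 2 stamp: [0, 0, 2, 0]
Event 8 stamp: [3, 0, 0, 0]
[0, 0, 2, 0] <= [3, 0, 0, 0]? False
[3, 0, 0, 0] <= [0, 0, 2, 0]? False
Relation: concurrent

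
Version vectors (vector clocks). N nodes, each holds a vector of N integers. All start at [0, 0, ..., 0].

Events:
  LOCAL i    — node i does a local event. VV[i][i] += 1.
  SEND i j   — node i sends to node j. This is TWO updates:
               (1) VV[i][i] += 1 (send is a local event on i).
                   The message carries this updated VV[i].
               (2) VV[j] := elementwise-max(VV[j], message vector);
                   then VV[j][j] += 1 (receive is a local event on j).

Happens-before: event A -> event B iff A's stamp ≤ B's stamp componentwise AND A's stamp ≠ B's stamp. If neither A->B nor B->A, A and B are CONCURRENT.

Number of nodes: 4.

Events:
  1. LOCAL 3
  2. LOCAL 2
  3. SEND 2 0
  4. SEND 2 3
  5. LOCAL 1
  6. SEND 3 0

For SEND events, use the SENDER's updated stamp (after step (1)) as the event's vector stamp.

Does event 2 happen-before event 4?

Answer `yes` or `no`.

Answer: yes

Derivation:
Initial: VV[0]=[0, 0, 0, 0]
Initial: VV[1]=[0, 0, 0, 0]
Initial: VV[2]=[0, 0, 0, 0]
Initial: VV[3]=[0, 0, 0, 0]
Event 1: LOCAL 3: VV[3][3]++ -> VV[3]=[0, 0, 0, 1]
Event 2: LOCAL 2: VV[2][2]++ -> VV[2]=[0, 0, 1, 0]
Event 3: SEND 2->0: VV[2][2]++ -> VV[2]=[0, 0, 2, 0], msg_vec=[0, 0, 2, 0]; VV[0]=max(VV[0],msg_vec) then VV[0][0]++ -> VV[0]=[1, 0, 2, 0]
Event 4: SEND 2->3: VV[2][2]++ -> VV[2]=[0, 0, 3, 0], msg_vec=[0, 0, 3, 0]; VV[3]=max(VV[3],msg_vec) then VV[3][3]++ -> VV[3]=[0, 0, 3, 2]
Event 5: LOCAL 1: VV[1][1]++ -> VV[1]=[0, 1, 0, 0]
Event 6: SEND 3->0: VV[3][3]++ -> VV[3]=[0, 0, 3, 3], msg_vec=[0, 0, 3, 3]; VV[0]=max(VV[0],msg_vec) then VV[0][0]++ -> VV[0]=[2, 0, 3, 3]
Event 2 stamp: [0, 0, 1, 0]
Event 4 stamp: [0, 0, 3, 0]
[0, 0, 1, 0] <= [0, 0, 3, 0]? True. Equal? False. Happens-before: True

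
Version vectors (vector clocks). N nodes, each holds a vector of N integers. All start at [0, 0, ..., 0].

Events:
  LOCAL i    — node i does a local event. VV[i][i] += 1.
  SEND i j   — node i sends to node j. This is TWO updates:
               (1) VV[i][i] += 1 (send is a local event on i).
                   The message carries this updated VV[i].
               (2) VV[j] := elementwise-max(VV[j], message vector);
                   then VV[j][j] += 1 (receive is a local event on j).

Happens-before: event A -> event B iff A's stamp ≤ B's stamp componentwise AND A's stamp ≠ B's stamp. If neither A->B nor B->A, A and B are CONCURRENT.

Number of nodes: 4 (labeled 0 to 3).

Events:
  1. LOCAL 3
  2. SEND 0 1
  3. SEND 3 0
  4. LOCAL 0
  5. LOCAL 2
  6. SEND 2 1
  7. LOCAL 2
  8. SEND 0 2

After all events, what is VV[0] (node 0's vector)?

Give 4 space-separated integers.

Answer: 4 0 0 2

Derivation:
Initial: VV[0]=[0, 0, 0, 0]
Initial: VV[1]=[0, 0, 0, 0]
Initial: VV[2]=[0, 0, 0, 0]
Initial: VV[3]=[0, 0, 0, 0]
Event 1: LOCAL 3: VV[3][3]++ -> VV[3]=[0, 0, 0, 1]
Event 2: SEND 0->1: VV[0][0]++ -> VV[0]=[1, 0, 0, 0], msg_vec=[1, 0, 0, 0]; VV[1]=max(VV[1],msg_vec) then VV[1][1]++ -> VV[1]=[1, 1, 0, 0]
Event 3: SEND 3->0: VV[3][3]++ -> VV[3]=[0, 0, 0, 2], msg_vec=[0, 0, 0, 2]; VV[0]=max(VV[0],msg_vec) then VV[0][0]++ -> VV[0]=[2, 0, 0, 2]
Event 4: LOCAL 0: VV[0][0]++ -> VV[0]=[3, 0, 0, 2]
Event 5: LOCAL 2: VV[2][2]++ -> VV[2]=[0, 0, 1, 0]
Event 6: SEND 2->1: VV[2][2]++ -> VV[2]=[0, 0, 2, 0], msg_vec=[0, 0, 2, 0]; VV[1]=max(VV[1],msg_vec) then VV[1][1]++ -> VV[1]=[1, 2, 2, 0]
Event 7: LOCAL 2: VV[2][2]++ -> VV[2]=[0, 0, 3, 0]
Event 8: SEND 0->2: VV[0][0]++ -> VV[0]=[4, 0, 0, 2], msg_vec=[4, 0, 0, 2]; VV[2]=max(VV[2],msg_vec) then VV[2][2]++ -> VV[2]=[4, 0, 4, 2]
Final vectors: VV[0]=[4, 0, 0, 2]; VV[1]=[1, 2, 2, 0]; VV[2]=[4, 0, 4, 2]; VV[3]=[0, 0, 0, 2]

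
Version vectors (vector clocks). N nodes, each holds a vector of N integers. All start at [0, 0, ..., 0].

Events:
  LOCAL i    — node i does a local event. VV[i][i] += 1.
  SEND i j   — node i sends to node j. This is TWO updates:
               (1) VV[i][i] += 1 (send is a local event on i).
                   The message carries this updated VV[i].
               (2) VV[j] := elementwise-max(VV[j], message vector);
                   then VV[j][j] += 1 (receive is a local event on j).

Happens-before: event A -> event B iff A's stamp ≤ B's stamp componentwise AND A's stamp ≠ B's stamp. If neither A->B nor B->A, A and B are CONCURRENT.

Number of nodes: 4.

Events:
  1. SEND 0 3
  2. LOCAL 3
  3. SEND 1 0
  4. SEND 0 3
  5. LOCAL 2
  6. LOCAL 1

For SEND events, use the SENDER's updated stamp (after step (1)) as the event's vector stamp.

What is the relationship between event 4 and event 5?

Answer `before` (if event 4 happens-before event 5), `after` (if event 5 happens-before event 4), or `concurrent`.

Answer: concurrent

Derivation:
Initial: VV[0]=[0, 0, 0, 0]
Initial: VV[1]=[0, 0, 0, 0]
Initial: VV[2]=[0, 0, 0, 0]
Initial: VV[3]=[0, 0, 0, 0]
Event 1: SEND 0->3: VV[0][0]++ -> VV[0]=[1, 0, 0, 0], msg_vec=[1, 0, 0, 0]; VV[3]=max(VV[3],msg_vec) then VV[3][3]++ -> VV[3]=[1, 0, 0, 1]
Event 2: LOCAL 3: VV[3][3]++ -> VV[3]=[1, 0, 0, 2]
Event 3: SEND 1->0: VV[1][1]++ -> VV[1]=[0, 1, 0, 0], msg_vec=[0, 1, 0, 0]; VV[0]=max(VV[0],msg_vec) then VV[0][0]++ -> VV[0]=[2, 1, 0, 0]
Event 4: SEND 0->3: VV[0][0]++ -> VV[0]=[3, 1, 0, 0], msg_vec=[3, 1, 0, 0]; VV[3]=max(VV[3],msg_vec) then VV[3][3]++ -> VV[3]=[3, 1, 0, 3]
Event 5: LOCAL 2: VV[2][2]++ -> VV[2]=[0, 0, 1, 0]
Event 6: LOCAL 1: VV[1][1]++ -> VV[1]=[0, 2, 0, 0]
Event 4 stamp: [3, 1, 0, 0]
Event 5 stamp: [0, 0, 1, 0]
[3, 1, 0, 0] <= [0, 0, 1, 0]? False
[0, 0, 1, 0] <= [3, 1, 0, 0]? False
Relation: concurrent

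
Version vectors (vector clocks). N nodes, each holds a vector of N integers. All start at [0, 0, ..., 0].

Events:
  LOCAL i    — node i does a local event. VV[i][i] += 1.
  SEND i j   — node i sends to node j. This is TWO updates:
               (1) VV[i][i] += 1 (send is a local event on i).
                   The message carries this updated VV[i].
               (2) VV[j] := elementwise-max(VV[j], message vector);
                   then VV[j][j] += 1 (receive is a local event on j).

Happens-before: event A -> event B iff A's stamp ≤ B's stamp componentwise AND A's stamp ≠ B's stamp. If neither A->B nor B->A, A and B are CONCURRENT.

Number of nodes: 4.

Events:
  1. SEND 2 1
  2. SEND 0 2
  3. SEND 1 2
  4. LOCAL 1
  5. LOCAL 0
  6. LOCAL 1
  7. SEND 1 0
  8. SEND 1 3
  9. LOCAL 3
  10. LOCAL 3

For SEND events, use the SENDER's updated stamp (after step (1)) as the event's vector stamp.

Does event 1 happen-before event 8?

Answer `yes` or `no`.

Answer: yes

Derivation:
Initial: VV[0]=[0, 0, 0, 0]
Initial: VV[1]=[0, 0, 0, 0]
Initial: VV[2]=[0, 0, 0, 0]
Initial: VV[3]=[0, 0, 0, 0]
Event 1: SEND 2->1: VV[2][2]++ -> VV[2]=[0, 0, 1, 0], msg_vec=[0, 0, 1, 0]; VV[1]=max(VV[1],msg_vec) then VV[1][1]++ -> VV[1]=[0, 1, 1, 0]
Event 2: SEND 0->2: VV[0][0]++ -> VV[0]=[1, 0, 0, 0], msg_vec=[1, 0, 0, 0]; VV[2]=max(VV[2],msg_vec) then VV[2][2]++ -> VV[2]=[1, 0, 2, 0]
Event 3: SEND 1->2: VV[1][1]++ -> VV[1]=[0, 2, 1, 0], msg_vec=[0, 2, 1, 0]; VV[2]=max(VV[2],msg_vec) then VV[2][2]++ -> VV[2]=[1, 2, 3, 0]
Event 4: LOCAL 1: VV[1][1]++ -> VV[1]=[0, 3, 1, 0]
Event 5: LOCAL 0: VV[0][0]++ -> VV[0]=[2, 0, 0, 0]
Event 6: LOCAL 1: VV[1][1]++ -> VV[1]=[0, 4, 1, 0]
Event 7: SEND 1->0: VV[1][1]++ -> VV[1]=[0, 5, 1, 0], msg_vec=[0, 5, 1, 0]; VV[0]=max(VV[0],msg_vec) then VV[0][0]++ -> VV[0]=[3, 5, 1, 0]
Event 8: SEND 1->3: VV[1][1]++ -> VV[1]=[0, 6, 1, 0], msg_vec=[0, 6, 1, 0]; VV[3]=max(VV[3],msg_vec) then VV[3][3]++ -> VV[3]=[0, 6, 1, 1]
Event 9: LOCAL 3: VV[3][3]++ -> VV[3]=[0, 6, 1, 2]
Event 10: LOCAL 3: VV[3][3]++ -> VV[3]=[0, 6, 1, 3]
Event 1 stamp: [0, 0, 1, 0]
Event 8 stamp: [0, 6, 1, 0]
[0, 0, 1, 0] <= [0, 6, 1, 0]? True. Equal? False. Happens-before: True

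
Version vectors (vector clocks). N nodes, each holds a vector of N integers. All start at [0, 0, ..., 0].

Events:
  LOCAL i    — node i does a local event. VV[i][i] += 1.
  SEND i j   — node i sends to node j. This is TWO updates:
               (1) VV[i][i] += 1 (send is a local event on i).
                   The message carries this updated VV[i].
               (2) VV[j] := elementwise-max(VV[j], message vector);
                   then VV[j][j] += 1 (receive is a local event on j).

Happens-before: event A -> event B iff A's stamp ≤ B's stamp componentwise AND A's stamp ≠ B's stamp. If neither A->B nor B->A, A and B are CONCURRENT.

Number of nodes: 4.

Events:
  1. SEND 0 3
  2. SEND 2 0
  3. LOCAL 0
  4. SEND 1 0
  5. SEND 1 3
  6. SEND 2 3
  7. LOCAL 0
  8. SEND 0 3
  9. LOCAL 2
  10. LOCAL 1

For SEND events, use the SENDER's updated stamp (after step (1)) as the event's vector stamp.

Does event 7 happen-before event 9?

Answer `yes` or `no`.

Initial: VV[0]=[0, 0, 0, 0]
Initial: VV[1]=[0, 0, 0, 0]
Initial: VV[2]=[0, 0, 0, 0]
Initial: VV[3]=[0, 0, 0, 0]
Event 1: SEND 0->3: VV[0][0]++ -> VV[0]=[1, 0, 0, 0], msg_vec=[1, 0, 0, 0]; VV[3]=max(VV[3],msg_vec) then VV[3][3]++ -> VV[3]=[1, 0, 0, 1]
Event 2: SEND 2->0: VV[2][2]++ -> VV[2]=[0, 0, 1, 0], msg_vec=[0, 0, 1, 0]; VV[0]=max(VV[0],msg_vec) then VV[0][0]++ -> VV[0]=[2, 0, 1, 0]
Event 3: LOCAL 0: VV[0][0]++ -> VV[0]=[3, 0, 1, 0]
Event 4: SEND 1->0: VV[1][1]++ -> VV[1]=[0, 1, 0, 0], msg_vec=[0, 1, 0, 0]; VV[0]=max(VV[0],msg_vec) then VV[0][0]++ -> VV[0]=[4, 1, 1, 0]
Event 5: SEND 1->3: VV[1][1]++ -> VV[1]=[0, 2, 0, 0], msg_vec=[0, 2, 0, 0]; VV[3]=max(VV[3],msg_vec) then VV[3][3]++ -> VV[3]=[1, 2, 0, 2]
Event 6: SEND 2->3: VV[2][2]++ -> VV[2]=[0, 0, 2, 0], msg_vec=[0, 0, 2, 0]; VV[3]=max(VV[3],msg_vec) then VV[3][3]++ -> VV[3]=[1, 2, 2, 3]
Event 7: LOCAL 0: VV[0][0]++ -> VV[0]=[5, 1, 1, 0]
Event 8: SEND 0->3: VV[0][0]++ -> VV[0]=[6, 1, 1, 0], msg_vec=[6, 1, 1, 0]; VV[3]=max(VV[3],msg_vec) then VV[3][3]++ -> VV[3]=[6, 2, 2, 4]
Event 9: LOCAL 2: VV[2][2]++ -> VV[2]=[0, 0, 3, 0]
Event 10: LOCAL 1: VV[1][1]++ -> VV[1]=[0, 3, 0, 0]
Event 7 stamp: [5, 1, 1, 0]
Event 9 stamp: [0, 0, 3, 0]
[5, 1, 1, 0] <= [0, 0, 3, 0]? False. Equal? False. Happens-before: False

Answer: no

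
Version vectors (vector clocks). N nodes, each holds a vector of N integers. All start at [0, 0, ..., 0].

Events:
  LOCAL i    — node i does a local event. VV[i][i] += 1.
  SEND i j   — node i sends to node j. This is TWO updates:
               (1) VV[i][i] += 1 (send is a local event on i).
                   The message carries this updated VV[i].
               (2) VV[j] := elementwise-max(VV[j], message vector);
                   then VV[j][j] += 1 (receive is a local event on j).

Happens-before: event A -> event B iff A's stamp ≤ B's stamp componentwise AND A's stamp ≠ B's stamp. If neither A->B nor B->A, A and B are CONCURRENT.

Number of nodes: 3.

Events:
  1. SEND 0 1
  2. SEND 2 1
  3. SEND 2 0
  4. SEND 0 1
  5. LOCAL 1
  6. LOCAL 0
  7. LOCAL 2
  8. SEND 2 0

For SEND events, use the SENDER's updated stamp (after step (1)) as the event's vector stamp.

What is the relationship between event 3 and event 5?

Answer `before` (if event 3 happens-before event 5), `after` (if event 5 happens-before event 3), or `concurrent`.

Initial: VV[0]=[0, 0, 0]
Initial: VV[1]=[0, 0, 0]
Initial: VV[2]=[0, 0, 0]
Event 1: SEND 0->1: VV[0][0]++ -> VV[0]=[1, 0, 0], msg_vec=[1, 0, 0]; VV[1]=max(VV[1],msg_vec) then VV[1][1]++ -> VV[1]=[1, 1, 0]
Event 2: SEND 2->1: VV[2][2]++ -> VV[2]=[0, 0, 1], msg_vec=[0, 0, 1]; VV[1]=max(VV[1],msg_vec) then VV[1][1]++ -> VV[1]=[1, 2, 1]
Event 3: SEND 2->0: VV[2][2]++ -> VV[2]=[0, 0, 2], msg_vec=[0, 0, 2]; VV[0]=max(VV[0],msg_vec) then VV[0][0]++ -> VV[0]=[2, 0, 2]
Event 4: SEND 0->1: VV[0][0]++ -> VV[0]=[3, 0, 2], msg_vec=[3, 0, 2]; VV[1]=max(VV[1],msg_vec) then VV[1][1]++ -> VV[1]=[3, 3, 2]
Event 5: LOCAL 1: VV[1][1]++ -> VV[1]=[3, 4, 2]
Event 6: LOCAL 0: VV[0][0]++ -> VV[0]=[4, 0, 2]
Event 7: LOCAL 2: VV[2][2]++ -> VV[2]=[0, 0, 3]
Event 8: SEND 2->0: VV[2][2]++ -> VV[2]=[0, 0, 4], msg_vec=[0, 0, 4]; VV[0]=max(VV[0],msg_vec) then VV[0][0]++ -> VV[0]=[5, 0, 4]
Event 3 stamp: [0, 0, 2]
Event 5 stamp: [3, 4, 2]
[0, 0, 2] <= [3, 4, 2]? True
[3, 4, 2] <= [0, 0, 2]? False
Relation: before

Answer: before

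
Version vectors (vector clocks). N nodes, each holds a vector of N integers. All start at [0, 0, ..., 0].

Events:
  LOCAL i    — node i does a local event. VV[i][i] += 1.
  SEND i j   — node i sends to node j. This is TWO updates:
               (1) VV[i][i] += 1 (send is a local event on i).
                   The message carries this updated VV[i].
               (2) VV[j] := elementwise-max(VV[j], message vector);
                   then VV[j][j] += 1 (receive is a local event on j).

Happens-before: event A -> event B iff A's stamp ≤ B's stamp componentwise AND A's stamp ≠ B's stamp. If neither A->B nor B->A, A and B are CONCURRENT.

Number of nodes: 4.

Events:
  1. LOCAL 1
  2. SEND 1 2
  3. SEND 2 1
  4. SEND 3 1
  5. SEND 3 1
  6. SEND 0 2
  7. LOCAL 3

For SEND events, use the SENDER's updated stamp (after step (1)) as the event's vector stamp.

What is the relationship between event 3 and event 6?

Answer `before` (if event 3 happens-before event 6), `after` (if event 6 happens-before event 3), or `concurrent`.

Answer: concurrent

Derivation:
Initial: VV[0]=[0, 0, 0, 0]
Initial: VV[1]=[0, 0, 0, 0]
Initial: VV[2]=[0, 0, 0, 0]
Initial: VV[3]=[0, 0, 0, 0]
Event 1: LOCAL 1: VV[1][1]++ -> VV[1]=[0, 1, 0, 0]
Event 2: SEND 1->2: VV[1][1]++ -> VV[1]=[0, 2, 0, 0], msg_vec=[0, 2, 0, 0]; VV[2]=max(VV[2],msg_vec) then VV[2][2]++ -> VV[2]=[0, 2, 1, 0]
Event 3: SEND 2->1: VV[2][2]++ -> VV[2]=[0, 2, 2, 0], msg_vec=[0, 2, 2, 0]; VV[1]=max(VV[1],msg_vec) then VV[1][1]++ -> VV[1]=[0, 3, 2, 0]
Event 4: SEND 3->1: VV[3][3]++ -> VV[3]=[0, 0, 0, 1], msg_vec=[0, 0, 0, 1]; VV[1]=max(VV[1],msg_vec) then VV[1][1]++ -> VV[1]=[0, 4, 2, 1]
Event 5: SEND 3->1: VV[3][3]++ -> VV[3]=[0, 0, 0, 2], msg_vec=[0, 0, 0, 2]; VV[1]=max(VV[1],msg_vec) then VV[1][1]++ -> VV[1]=[0, 5, 2, 2]
Event 6: SEND 0->2: VV[0][0]++ -> VV[0]=[1, 0, 0, 0], msg_vec=[1, 0, 0, 0]; VV[2]=max(VV[2],msg_vec) then VV[2][2]++ -> VV[2]=[1, 2, 3, 0]
Event 7: LOCAL 3: VV[3][3]++ -> VV[3]=[0, 0, 0, 3]
Event 3 stamp: [0, 2, 2, 0]
Event 6 stamp: [1, 0, 0, 0]
[0, 2, 2, 0] <= [1, 0, 0, 0]? False
[1, 0, 0, 0] <= [0, 2, 2, 0]? False
Relation: concurrent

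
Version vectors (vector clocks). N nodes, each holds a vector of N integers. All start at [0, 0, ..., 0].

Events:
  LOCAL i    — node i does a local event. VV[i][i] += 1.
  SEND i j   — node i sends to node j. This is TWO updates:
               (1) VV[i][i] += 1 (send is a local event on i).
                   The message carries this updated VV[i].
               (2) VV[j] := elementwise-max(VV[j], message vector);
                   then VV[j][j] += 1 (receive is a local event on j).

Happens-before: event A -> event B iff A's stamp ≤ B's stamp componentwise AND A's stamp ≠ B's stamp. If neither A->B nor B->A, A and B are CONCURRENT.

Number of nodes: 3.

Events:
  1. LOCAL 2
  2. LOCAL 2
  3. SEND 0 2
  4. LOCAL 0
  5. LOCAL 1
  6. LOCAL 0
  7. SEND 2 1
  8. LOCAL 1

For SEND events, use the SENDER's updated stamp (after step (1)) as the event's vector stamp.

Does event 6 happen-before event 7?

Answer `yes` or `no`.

Initial: VV[0]=[0, 0, 0]
Initial: VV[1]=[0, 0, 0]
Initial: VV[2]=[0, 0, 0]
Event 1: LOCAL 2: VV[2][2]++ -> VV[2]=[0, 0, 1]
Event 2: LOCAL 2: VV[2][2]++ -> VV[2]=[0, 0, 2]
Event 3: SEND 0->2: VV[0][0]++ -> VV[0]=[1, 0, 0], msg_vec=[1, 0, 0]; VV[2]=max(VV[2],msg_vec) then VV[2][2]++ -> VV[2]=[1, 0, 3]
Event 4: LOCAL 0: VV[0][0]++ -> VV[0]=[2, 0, 0]
Event 5: LOCAL 1: VV[1][1]++ -> VV[1]=[0, 1, 0]
Event 6: LOCAL 0: VV[0][0]++ -> VV[0]=[3, 0, 0]
Event 7: SEND 2->1: VV[2][2]++ -> VV[2]=[1, 0, 4], msg_vec=[1, 0, 4]; VV[1]=max(VV[1],msg_vec) then VV[1][1]++ -> VV[1]=[1, 2, 4]
Event 8: LOCAL 1: VV[1][1]++ -> VV[1]=[1, 3, 4]
Event 6 stamp: [3, 0, 0]
Event 7 stamp: [1, 0, 4]
[3, 0, 0] <= [1, 0, 4]? False. Equal? False. Happens-before: False

Answer: no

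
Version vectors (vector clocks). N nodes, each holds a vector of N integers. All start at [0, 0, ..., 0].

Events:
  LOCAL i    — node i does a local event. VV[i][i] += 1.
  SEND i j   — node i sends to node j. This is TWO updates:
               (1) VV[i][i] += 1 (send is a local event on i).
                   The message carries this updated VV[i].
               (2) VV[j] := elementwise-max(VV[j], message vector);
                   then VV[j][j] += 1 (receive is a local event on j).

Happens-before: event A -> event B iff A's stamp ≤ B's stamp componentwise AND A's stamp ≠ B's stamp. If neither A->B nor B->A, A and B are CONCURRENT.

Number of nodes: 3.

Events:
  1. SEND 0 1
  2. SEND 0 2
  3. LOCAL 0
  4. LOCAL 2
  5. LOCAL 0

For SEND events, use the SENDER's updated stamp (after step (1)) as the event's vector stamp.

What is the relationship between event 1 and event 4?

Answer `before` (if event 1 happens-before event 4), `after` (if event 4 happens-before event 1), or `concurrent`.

Initial: VV[0]=[0, 0, 0]
Initial: VV[1]=[0, 0, 0]
Initial: VV[2]=[0, 0, 0]
Event 1: SEND 0->1: VV[0][0]++ -> VV[0]=[1, 0, 0], msg_vec=[1, 0, 0]; VV[1]=max(VV[1],msg_vec) then VV[1][1]++ -> VV[1]=[1, 1, 0]
Event 2: SEND 0->2: VV[0][0]++ -> VV[0]=[2, 0, 0], msg_vec=[2, 0, 0]; VV[2]=max(VV[2],msg_vec) then VV[2][2]++ -> VV[2]=[2, 0, 1]
Event 3: LOCAL 0: VV[0][0]++ -> VV[0]=[3, 0, 0]
Event 4: LOCAL 2: VV[2][2]++ -> VV[2]=[2, 0, 2]
Event 5: LOCAL 0: VV[0][0]++ -> VV[0]=[4, 0, 0]
Event 1 stamp: [1, 0, 0]
Event 4 stamp: [2, 0, 2]
[1, 0, 0] <= [2, 0, 2]? True
[2, 0, 2] <= [1, 0, 0]? False
Relation: before

Answer: before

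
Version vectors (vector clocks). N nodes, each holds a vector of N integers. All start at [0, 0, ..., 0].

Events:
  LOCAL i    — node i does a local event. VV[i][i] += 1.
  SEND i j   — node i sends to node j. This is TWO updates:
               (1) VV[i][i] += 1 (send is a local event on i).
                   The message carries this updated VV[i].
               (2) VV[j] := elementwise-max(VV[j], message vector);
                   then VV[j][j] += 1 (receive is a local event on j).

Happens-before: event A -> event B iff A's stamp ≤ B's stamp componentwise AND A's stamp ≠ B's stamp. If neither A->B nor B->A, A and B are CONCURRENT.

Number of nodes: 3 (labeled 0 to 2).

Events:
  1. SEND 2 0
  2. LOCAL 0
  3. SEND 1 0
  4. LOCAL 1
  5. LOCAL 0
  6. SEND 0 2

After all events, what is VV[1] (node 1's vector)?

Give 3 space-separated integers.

Initial: VV[0]=[0, 0, 0]
Initial: VV[1]=[0, 0, 0]
Initial: VV[2]=[0, 0, 0]
Event 1: SEND 2->0: VV[2][2]++ -> VV[2]=[0, 0, 1], msg_vec=[0, 0, 1]; VV[0]=max(VV[0],msg_vec) then VV[0][0]++ -> VV[0]=[1, 0, 1]
Event 2: LOCAL 0: VV[0][0]++ -> VV[0]=[2, 0, 1]
Event 3: SEND 1->0: VV[1][1]++ -> VV[1]=[0, 1, 0], msg_vec=[0, 1, 0]; VV[0]=max(VV[0],msg_vec) then VV[0][0]++ -> VV[0]=[3, 1, 1]
Event 4: LOCAL 1: VV[1][1]++ -> VV[1]=[0, 2, 0]
Event 5: LOCAL 0: VV[0][0]++ -> VV[0]=[4, 1, 1]
Event 6: SEND 0->2: VV[0][0]++ -> VV[0]=[5, 1, 1], msg_vec=[5, 1, 1]; VV[2]=max(VV[2],msg_vec) then VV[2][2]++ -> VV[2]=[5, 1, 2]
Final vectors: VV[0]=[5, 1, 1]; VV[1]=[0, 2, 0]; VV[2]=[5, 1, 2]

Answer: 0 2 0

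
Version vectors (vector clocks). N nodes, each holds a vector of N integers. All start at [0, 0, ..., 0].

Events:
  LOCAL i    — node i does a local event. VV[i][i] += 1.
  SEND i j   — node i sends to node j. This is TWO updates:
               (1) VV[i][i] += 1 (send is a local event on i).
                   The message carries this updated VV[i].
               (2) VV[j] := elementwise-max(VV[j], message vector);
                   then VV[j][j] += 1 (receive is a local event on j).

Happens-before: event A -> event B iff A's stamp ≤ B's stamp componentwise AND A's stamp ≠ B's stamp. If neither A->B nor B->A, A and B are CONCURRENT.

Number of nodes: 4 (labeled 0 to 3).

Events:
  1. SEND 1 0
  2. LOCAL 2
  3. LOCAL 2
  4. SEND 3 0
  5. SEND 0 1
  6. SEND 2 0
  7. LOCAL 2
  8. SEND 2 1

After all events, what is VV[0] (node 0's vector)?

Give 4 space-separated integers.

Initial: VV[0]=[0, 0, 0, 0]
Initial: VV[1]=[0, 0, 0, 0]
Initial: VV[2]=[0, 0, 0, 0]
Initial: VV[3]=[0, 0, 0, 0]
Event 1: SEND 1->0: VV[1][1]++ -> VV[1]=[0, 1, 0, 0], msg_vec=[0, 1, 0, 0]; VV[0]=max(VV[0],msg_vec) then VV[0][0]++ -> VV[0]=[1, 1, 0, 0]
Event 2: LOCAL 2: VV[2][2]++ -> VV[2]=[0, 0, 1, 0]
Event 3: LOCAL 2: VV[2][2]++ -> VV[2]=[0, 0, 2, 0]
Event 4: SEND 3->0: VV[3][3]++ -> VV[3]=[0, 0, 0, 1], msg_vec=[0, 0, 0, 1]; VV[0]=max(VV[0],msg_vec) then VV[0][0]++ -> VV[0]=[2, 1, 0, 1]
Event 5: SEND 0->1: VV[0][0]++ -> VV[0]=[3, 1, 0, 1], msg_vec=[3, 1, 0, 1]; VV[1]=max(VV[1],msg_vec) then VV[1][1]++ -> VV[1]=[3, 2, 0, 1]
Event 6: SEND 2->0: VV[2][2]++ -> VV[2]=[0, 0, 3, 0], msg_vec=[0, 0, 3, 0]; VV[0]=max(VV[0],msg_vec) then VV[0][0]++ -> VV[0]=[4, 1, 3, 1]
Event 7: LOCAL 2: VV[2][2]++ -> VV[2]=[0, 0, 4, 0]
Event 8: SEND 2->1: VV[2][2]++ -> VV[2]=[0, 0, 5, 0], msg_vec=[0, 0, 5, 0]; VV[1]=max(VV[1],msg_vec) then VV[1][1]++ -> VV[1]=[3, 3, 5, 1]
Final vectors: VV[0]=[4, 1, 3, 1]; VV[1]=[3, 3, 5, 1]; VV[2]=[0, 0, 5, 0]; VV[3]=[0, 0, 0, 1]

Answer: 4 1 3 1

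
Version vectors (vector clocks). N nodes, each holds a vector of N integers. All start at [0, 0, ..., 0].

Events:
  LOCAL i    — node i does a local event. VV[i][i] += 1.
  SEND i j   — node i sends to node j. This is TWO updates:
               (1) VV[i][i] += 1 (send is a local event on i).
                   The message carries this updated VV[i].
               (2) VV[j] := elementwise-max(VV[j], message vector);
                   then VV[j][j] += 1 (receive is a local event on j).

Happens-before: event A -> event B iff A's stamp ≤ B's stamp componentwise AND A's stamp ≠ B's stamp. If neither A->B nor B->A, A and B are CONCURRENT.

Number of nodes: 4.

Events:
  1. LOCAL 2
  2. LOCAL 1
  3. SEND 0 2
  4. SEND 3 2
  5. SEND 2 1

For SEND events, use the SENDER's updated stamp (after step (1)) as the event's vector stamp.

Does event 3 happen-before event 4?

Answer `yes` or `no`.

Initial: VV[0]=[0, 0, 0, 0]
Initial: VV[1]=[0, 0, 0, 0]
Initial: VV[2]=[0, 0, 0, 0]
Initial: VV[3]=[0, 0, 0, 0]
Event 1: LOCAL 2: VV[2][2]++ -> VV[2]=[0, 0, 1, 0]
Event 2: LOCAL 1: VV[1][1]++ -> VV[1]=[0, 1, 0, 0]
Event 3: SEND 0->2: VV[0][0]++ -> VV[0]=[1, 0, 0, 0], msg_vec=[1, 0, 0, 0]; VV[2]=max(VV[2],msg_vec) then VV[2][2]++ -> VV[2]=[1, 0, 2, 0]
Event 4: SEND 3->2: VV[3][3]++ -> VV[3]=[0, 0, 0, 1], msg_vec=[0, 0, 0, 1]; VV[2]=max(VV[2],msg_vec) then VV[2][2]++ -> VV[2]=[1, 0, 3, 1]
Event 5: SEND 2->1: VV[2][2]++ -> VV[2]=[1, 0, 4, 1], msg_vec=[1, 0, 4, 1]; VV[1]=max(VV[1],msg_vec) then VV[1][1]++ -> VV[1]=[1, 2, 4, 1]
Event 3 stamp: [1, 0, 0, 0]
Event 4 stamp: [0, 0, 0, 1]
[1, 0, 0, 0] <= [0, 0, 0, 1]? False. Equal? False. Happens-before: False

Answer: no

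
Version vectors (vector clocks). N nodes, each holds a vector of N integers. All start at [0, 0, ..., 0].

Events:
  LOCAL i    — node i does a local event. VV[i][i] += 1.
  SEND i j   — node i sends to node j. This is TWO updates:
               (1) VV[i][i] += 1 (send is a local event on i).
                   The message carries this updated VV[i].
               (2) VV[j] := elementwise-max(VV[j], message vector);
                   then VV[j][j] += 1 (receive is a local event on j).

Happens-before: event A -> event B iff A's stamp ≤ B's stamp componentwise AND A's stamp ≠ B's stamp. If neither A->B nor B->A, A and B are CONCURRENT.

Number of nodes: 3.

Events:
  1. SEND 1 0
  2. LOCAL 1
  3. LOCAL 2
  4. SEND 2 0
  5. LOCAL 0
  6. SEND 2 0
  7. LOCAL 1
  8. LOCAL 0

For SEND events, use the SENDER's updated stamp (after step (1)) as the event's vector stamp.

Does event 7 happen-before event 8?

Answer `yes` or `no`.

Initial: VV[0]=[0, 0, 0]
Initial: VV[1]=[0, 0, 0]
Initial: VV[2]=[0, 0, 0]
Event 1: SEND 1->0: VV[1][1]++ -> VV[1]=[0, 1, 0], msg_vec=[0, 1, 0]; VV[0]=max(VV[0],msg_vec) then VV[0][0]++ -> VV[0]=[1, 1, 0]
Event 2: LOCAL 1: VV[1][1]++ -> VV[1]=[0, 2, 0]
Event 3: LOCAL 2: VV[2][2]++ -> VV[2]=[0, 0, 1]
Event 4: SEND 2->0: VV[2][2]++ -> VV[2]=[0, 0, 2], msg_vec=[0, 0, 2]; VV[0]=max(VV[0],msg_vec) then VV[0][0]++ -> VV[0]=[2, 1, 2]
Event 5: LOCAL 0: VV[0][0]++ -> VV[0]=[3, 1, 2]
Event 6: SEND 2->0: VV[2][2]++ -> VV[2]=[0, 0, 3], msg_vec=[0, 0, 3]; VV[0]=max(VV[0],msg_vec) then VV[0][0]++ -> VV[0]=[4, 1, 3]
Event 7: LOCAL 1: VV[1][1]++ -> VV[1]=[0, 3, 0]
Event 8: LOCAL 0: VV[0][0]++ -> VV[0]=[5, 1, 3]
Event 7 stamp: [0, 3, 0]
Event 8 stamp: [5, 1, 3]
[0, 3, 0] <= [5, 1, 3]? False. Equal? False. Happens-before: False

Answer: no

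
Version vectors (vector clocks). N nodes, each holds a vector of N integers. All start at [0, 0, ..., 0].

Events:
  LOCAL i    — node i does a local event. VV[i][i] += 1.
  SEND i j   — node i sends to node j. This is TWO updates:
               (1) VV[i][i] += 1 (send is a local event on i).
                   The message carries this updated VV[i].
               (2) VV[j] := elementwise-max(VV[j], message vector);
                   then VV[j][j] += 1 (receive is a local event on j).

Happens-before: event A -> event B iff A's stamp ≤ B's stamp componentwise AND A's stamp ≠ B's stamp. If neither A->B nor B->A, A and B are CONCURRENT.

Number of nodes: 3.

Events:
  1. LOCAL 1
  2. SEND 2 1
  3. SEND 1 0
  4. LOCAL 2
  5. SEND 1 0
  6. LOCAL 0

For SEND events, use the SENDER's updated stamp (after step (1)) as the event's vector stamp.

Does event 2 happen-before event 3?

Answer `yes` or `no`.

Initial: VV[0]=[0, 0, 0]
Initial: VV[1]=[0, 0, 0]
Initial: VV[2]=[0, 0, 0]
Event 1: LOCAL 1: VV[1][1]++ -> VV[1]=[0, 1, 0]
Event 2: SEND 2->1: VV[2][2]++ -> VV[2]=[0, 0, 1], msg_vec=[0, 0, 1]; VV[1]=max(VV[1],msg_vec) then VV[1][1]++ -> VV[1]=[0, 2, 1]
Event 3: SEND 1->0: VV[1][1]++ -> VV[1]=[0, 3, 1], msg_vec=[0, 3, 1]; VV[0]=max(VV[0],msg_vec) then VV[0][0]++ -> VV[0]=[1, 3, 1]
Event 4: LOCAL 2: VV[2][2]++ -> VV[2]=[0, 0, 2]
Event 5: SEND 1->0: VV[1][1]++ -> VV[1]=[0, 4, 1], msg_vec=[0, 4, 1]; VV[0]=max(VV[0],msg_vec) then VV[0][0]++ -> VV[0]=[2, 4, 1]
Event 6: LOCAL 0: VV[0][0]++ -> VV[0]=[3, 4, 1]
Event 2 stamp: [0, 0, 1]
Event 3 stamp: [0, 3, 1]
[0, 0, 1] <= [0, 3, 1]? True. Equal? False. Happens-before: True

Answer: yes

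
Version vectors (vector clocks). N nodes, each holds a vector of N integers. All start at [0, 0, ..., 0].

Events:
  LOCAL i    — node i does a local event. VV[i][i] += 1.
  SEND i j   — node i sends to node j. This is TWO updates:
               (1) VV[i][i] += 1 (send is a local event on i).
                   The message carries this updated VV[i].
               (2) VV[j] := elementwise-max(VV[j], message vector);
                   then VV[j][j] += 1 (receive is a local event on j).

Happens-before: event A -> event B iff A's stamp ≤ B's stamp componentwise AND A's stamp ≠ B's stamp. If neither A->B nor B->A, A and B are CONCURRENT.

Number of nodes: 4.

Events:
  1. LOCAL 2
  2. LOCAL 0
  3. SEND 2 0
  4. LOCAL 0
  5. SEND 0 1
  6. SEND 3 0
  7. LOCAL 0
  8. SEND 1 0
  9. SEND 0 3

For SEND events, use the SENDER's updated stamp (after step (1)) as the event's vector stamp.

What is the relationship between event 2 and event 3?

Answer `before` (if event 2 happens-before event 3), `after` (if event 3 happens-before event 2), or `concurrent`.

Answer: concurrent

Derivation:
Initial: VV[0]=[0, 0, 0, 0]
Initial: VV[1]=[0, 0, 0, 0]
Initial: VV[2]=[0, 0, 0, 0]
Initial: VV[3]=[0, 0, 0, 0]
Event 1: LOCAL 2: VV[2][2]++ -> VV[2]=[0, 0, 1, 0]
Event 2: LOCAL 0: VV[0][0]++ -> VV[0]=[1, 0, 0, 0]
Event 3: SEND 2->0: VV[2][2]++ -> VV[2]=[0, 0, 2, 0], msg_vec=[0, 0, 2, 0]; VV[0]=max(VV[0],msg_vec) then VV[0][0]++ -> VV[0]=[2, 0, 2, 0]
Event 4: LOCAL 0: VV[0][0]++ -> VV[0]=[3, 0, 2, 0]
Event 5: SEND 0->1: VV[0][0]++ -> VV[0]=[4, 0, 2, 0], msg_vec=[4, 0, 2, 0]; VV[1]=max(VV[1],msg_vec) then VV[1][1]++ -> VV[1]=[4, 1, 2, 0]
Event 6: SEND 3->0: VV[3][3]++ -> VV[3]=[0, 0, 0, 1], msg_vec=[0, 0, 0, 1]; VV[0]=max(VV[0],msg_vec) then VV[0][0]++ -> VV[0]=[5, 0, 2, 1]
Event 7: LOCAL 0: VV[0][0]++ -> VV[0]=[6, 0, 2, 1]
Event 8: SEND 1->0: VV[1][1]++ -> VV[1]=[4, 2, 2, 0], msg_vec=[4, 2, 2, 0]; VV[0]=max(VV[0],msg_vec) then VV[0][0]++ -> VV[0]=[7, 2, 2, 1]
Event 9: SEND 0->3: VV[0][0]++ -> VV[0]=[8, 2, 2, 1], msg_vec=[8, 2, 2, 1]; VV[3]=max(VV[3],msg_vec) then VV[3][3]++ -> VV[3]=[8, 2, 2, 2]
Event 2 stamp: [1, 0, 0, 0]
Event 3 stamp: [0, 0, 2, 0]
[1, 0, 0, 0] <= [0, 0, 2, 0]? False
[0, 0, 2, 0] <= [1, 0, 0, 0]? False
Relation: concurrent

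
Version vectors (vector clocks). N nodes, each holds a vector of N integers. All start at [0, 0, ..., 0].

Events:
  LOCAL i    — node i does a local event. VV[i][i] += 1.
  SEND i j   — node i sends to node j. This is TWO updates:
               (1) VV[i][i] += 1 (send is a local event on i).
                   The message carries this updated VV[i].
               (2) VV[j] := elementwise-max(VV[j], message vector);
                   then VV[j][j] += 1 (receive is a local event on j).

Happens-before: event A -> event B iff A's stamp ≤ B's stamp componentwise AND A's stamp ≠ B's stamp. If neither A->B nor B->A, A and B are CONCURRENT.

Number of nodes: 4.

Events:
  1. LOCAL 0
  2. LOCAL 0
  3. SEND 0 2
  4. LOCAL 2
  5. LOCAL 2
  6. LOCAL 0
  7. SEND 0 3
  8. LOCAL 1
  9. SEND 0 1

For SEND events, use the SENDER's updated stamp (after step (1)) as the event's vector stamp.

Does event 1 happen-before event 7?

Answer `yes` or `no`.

Initial: VV[0]=[0, 0, 0, 0]
Initial: VV[1]=[0, 0, 0, 0]
Initial: VV[2]=[0, 0, 0, 0]
Initial: VV[3]=[0, 0, 0, 0]
Event 1: LOCAL 0: VV[0][0]++ -> VV[0]=[1, 0, 0, 0]
Event 2: LOCAL 0: VV[0][0]++ -> VV[0]=[2, 0, 0, 0]
Event 3: SEND 0->2: VV[0][0]++ -> VV[0]=[3, 0, 0, 0], msg_vec=[3, 0, 0, 0]; VV[2]=max(VV[2],msg_vec) then VV[2][2]++ -> VV[2]=[3, 0, 1, 0]
Event 4: LOCAL 2: VV[2][2]++ -> VV[2]=[3, 0, 2, 0]
Event 5: LOCAL 2: VV[2][2]++ -> VV[2]=[3, 0, 3, 0]
Event 6: LOCAL 0: VV[0][0]++ -> VV[0]=[4, 0, 0, 0]
Event 7: SEND 0->3: VV[0][0]++ -> VV[0]=[5, 0, 0, 0], msg_vec=[5, 0, 0, 0]; VV[3]=max(VV[3],msg_vec) then VV[3][3]++ -> VV[3]=[5, 0, 0, 1]
Event 8: LOCAL 1: VV[1][1]++ -> VV[1]=[0, 1, 0, 0]
Event 9: SEND 0->1: VV[0][0]++ -> VV[0]=[6, 0, 0, 0], msg_vec=[6, 0, 0, 0]; VV[1]=max(VV[1],msg_vec) then VV[1][1]++ -> VV[1]=[6, 2, 0, 0]
Event 1 stamp: [1, 0, 0, 0]
Event 7 stamp: [5, 0, 0, 0]
[1, 0, 0, 0] <= [5, 0, 0, 0]? True. Equal? False. Happens-before: True

Answer: yes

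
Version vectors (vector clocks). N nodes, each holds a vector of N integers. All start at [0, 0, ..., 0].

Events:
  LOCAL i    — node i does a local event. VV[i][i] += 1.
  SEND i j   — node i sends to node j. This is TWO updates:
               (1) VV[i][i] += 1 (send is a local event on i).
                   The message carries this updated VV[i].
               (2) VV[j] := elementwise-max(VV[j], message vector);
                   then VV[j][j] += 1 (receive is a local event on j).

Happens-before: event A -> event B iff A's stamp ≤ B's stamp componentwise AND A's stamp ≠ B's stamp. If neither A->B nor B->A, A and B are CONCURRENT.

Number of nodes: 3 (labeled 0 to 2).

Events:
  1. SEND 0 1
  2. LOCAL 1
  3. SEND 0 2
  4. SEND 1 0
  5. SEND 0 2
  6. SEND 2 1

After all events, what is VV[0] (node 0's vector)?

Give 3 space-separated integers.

Initial: VV[0]=[0, 0, 0]
Initial: VV[1]=[0, 0, 0]
Initial: VV[2]=[0, 0, 0]
Event 1: SEND 0->1: VV[0][0]++ -> VV[0]=[1, 0, 0], msg_vec=[1, 0, 0]; VV[1]=max(VV[1],msg_vec) then VV[1][1]++ -> VV[1]=[1, 1, 0]
Event 2: LOCAL 1: VV[1][1]++ -> VV[1]=[1, 2, 0]
Event 3: SEND 0->2: VV[0][0]++ -> VV[0]=[2, 0, 0], msg_vec=[2, 0, 0]; VV[2]=max(VV[2],msg_vec) then VV[2][2]++ -> VV[2]=[2, 0, 1]
Event 4: SEND 1->0: VV[1][1]++ -> VV[1]=[1, 3, 0], msg_vec=[1, 3, 0]; VV[0]=max(VV[0],msg_vec) then VV[0][0]++ -> VV[0]=[3, 3, 0]
Event 5: SEND 0->2: VV[0][0]++ -> VV[0]=[4, 3, 0], msg_vec=[4, 3, 0]; VV[2]=max(VV[2],msg_vec) then VV[2][2]++ -> VV[2]=[4, 3, 2]
Event 6: SEND 2->1: VV[2][2]++ -> VV[2]=[4, 3, 3], msg_vec=[4, 3, 3]; VV[1]=max(VV[1],msg_vec) then VV[1][1]++ -> VV[1]=[4, 4, 3]
Final vectors: VV[0]=[4, 3, 0]; VV[1]=[4, 4, 3]; VV[2]=[4, 3, 3]

Answer: 4 3 0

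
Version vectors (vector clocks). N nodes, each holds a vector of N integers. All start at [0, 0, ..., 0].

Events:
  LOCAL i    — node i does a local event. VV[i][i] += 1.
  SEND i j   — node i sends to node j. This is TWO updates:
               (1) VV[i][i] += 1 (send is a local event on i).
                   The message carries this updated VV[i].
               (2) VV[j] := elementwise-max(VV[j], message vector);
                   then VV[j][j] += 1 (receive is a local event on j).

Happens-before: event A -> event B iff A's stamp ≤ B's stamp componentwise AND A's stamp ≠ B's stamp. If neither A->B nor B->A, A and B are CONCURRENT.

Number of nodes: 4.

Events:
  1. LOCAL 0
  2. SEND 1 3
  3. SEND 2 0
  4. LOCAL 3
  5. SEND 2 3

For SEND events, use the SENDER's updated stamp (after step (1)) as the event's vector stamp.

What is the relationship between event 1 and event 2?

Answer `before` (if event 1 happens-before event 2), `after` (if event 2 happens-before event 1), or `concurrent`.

Answer: concurrent

Derivation:
Initial: VV[0]=[0, 0, 0, 0]
Initial: VV[1]=[0, 0, 0, 0]
Initial: VV[2]=[0, 0, 0, 0]
Initial: VV[3]=[0, 0, 0, 0]
Event 1: LOCAL 0: VV[0][0]++ -> VV[0]=[1, 0, 0, 0]
Event 2: SEND 1->3: VV[1][1]++ -> VV[1]=[0, 1, 0, 0], msg_vec=[0, 1, 0, 0]; VV[3]=max(VV[3],msg_vec) then VV[3][3]++ -> VV[3]=[0, 1, 0, 1]
Event 3: SEND 2->0: VV[2][2]++ -> VV[2]=[0, 0, 1, 0], msg_vec=[0, 0, 1, 0]; VV[0]=max(VV[0],msg_vec) then VV[0][0]++ -> VV[0]=[2, 0, 1, 0]
Event 4: LOCAL 3: VV[3][3]++ -> VV[3]=[0, 1, 0, 2]
Event 5: SEND 2->3: VV[2][2]++ -> VV[2]=[0, 0, 2, 0], msg_vec=[0, 0, 2, 0]; VV[3]=max(VV[3],msg_vec) then VV[3][3]++ -> VV[3]=[0, 1, 2, 3]
Event 1 stamp: [1, 0, 0, 0]
Event 2 stamp: [0, 1, 0, 0]
[1, 0, 0, 0] <= [0, 1, 0, 0]? False
[0, 1, 0, 0] <= [1, 0, 0, 0]? False
Relation: concurrent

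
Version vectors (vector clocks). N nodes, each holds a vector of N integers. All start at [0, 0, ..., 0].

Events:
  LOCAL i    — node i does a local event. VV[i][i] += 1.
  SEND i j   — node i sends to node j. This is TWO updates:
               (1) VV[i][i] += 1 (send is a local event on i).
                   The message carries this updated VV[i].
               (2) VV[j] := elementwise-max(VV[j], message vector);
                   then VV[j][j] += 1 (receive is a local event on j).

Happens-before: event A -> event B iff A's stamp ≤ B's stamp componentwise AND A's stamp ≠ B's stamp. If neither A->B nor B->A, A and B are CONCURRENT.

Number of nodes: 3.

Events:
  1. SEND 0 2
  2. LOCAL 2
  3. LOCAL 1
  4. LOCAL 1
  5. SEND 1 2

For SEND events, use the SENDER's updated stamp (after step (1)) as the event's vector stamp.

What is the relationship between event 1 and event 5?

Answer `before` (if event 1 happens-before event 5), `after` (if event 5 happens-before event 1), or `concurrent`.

Answer: concurrent

Derivation:
Initial: VV[0]=[0, 0, 0]
Initial: VV[1]=[0, 0, 0]
Initial: VV[2]=[0, 0, 0]
Event 1: SEND 0->2: VV[0][0]++ -> VV[0]=[1, 0, 0], msg_vec=[1, 0, 0]; VV[2]=max(VV[2],msg_vec) then VV[2][2]++ -> VV[2]=[1, 0, 1]
Event 2: LOCAL 2: VV[2][2]++ -> VV[2]=[1, 0, 2]
Event 3: LOCAL 1: VV[1][1]++ -> VV[1]=[0, 1, 0]
Event 4: LOCAL 1: VV[1][1]++ -> VV[1]=[0, 2, 0]
Event 5: SEND 1->2: VV[1][1]++ -> VV[1]=[0, 3, 0], msg_vec=[0, 3, 0]; VV[2]=max(VV[2],msg_vec) then VV[2][2]++ -> VV[2]=[1, 3, 3]
Event 1 stamp: [1, 0, 0]
Event 5 stamp: [0, 3, 0]
[1, 0, 0] <= [0, 3, 0]? False
[0, 3, 0] <= [1, 0, 0]? False
Relation: concurrent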